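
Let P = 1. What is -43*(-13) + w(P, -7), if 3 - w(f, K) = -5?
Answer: 567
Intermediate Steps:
w(f, K) = 8 (w(f, K) = 3 - 1*(-5) = 3 + 5 = 8)
-43*(-13) + w(P, -7) = -43*(-13) + 8 = 559 + 8 = 567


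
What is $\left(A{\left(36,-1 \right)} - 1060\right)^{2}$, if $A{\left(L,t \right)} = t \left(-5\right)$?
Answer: $1113025$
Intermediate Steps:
$A{\left(L,t \right)} = - 5 t$
$\left(A{\left(36,-1 \right)} - 1060\right)^{2} = \left(\left(-5\right) \left(-1\right) - 1060\right)^{2} = \left(5 - 1060\right)^{2} = \left(-1055\right)^{2} = 1113025$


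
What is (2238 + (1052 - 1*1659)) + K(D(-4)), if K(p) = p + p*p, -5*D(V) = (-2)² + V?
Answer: 1631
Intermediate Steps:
D(V) = -⅘ - V/5 (D(V) = -((-2)² + V)/5 = -(4 + V)/5 = -⅘ - V/5)
K(p) = p + p²
(2238 + (1052 - 1*1659)) + K(D(-4)) = (2238 + (1052 - 1*1659)) + (-⅘ - ⅕*(-4))*(1 + (-⅘ - ⅕*(-4))) = (2238 + (1052 - 1659)) + (-⅘ + ⅘)*(1 + (-⅘ + ⅘)) = (2238 - 607) + 0*(1 + 0) = 1631 + 0*1 = 1631 + 0 = 1631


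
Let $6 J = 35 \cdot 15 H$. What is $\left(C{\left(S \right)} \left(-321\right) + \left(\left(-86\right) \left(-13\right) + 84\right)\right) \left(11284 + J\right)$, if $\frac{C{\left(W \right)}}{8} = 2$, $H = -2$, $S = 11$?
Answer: $-43702806$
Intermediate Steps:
$C{\left(W \right)} = 16$ ($C{\left(W \right)} = 8 \cdot 2 = 16$)
$J = -175$ ($J = \frac{35 \cdot 15 \left(-2\right)}{6} = \frac{525 \left(-2\right)}{6} = \frac{1}{6} \left(-1050\right) = -175$)
$\left(C{\left(S \right)} \left(-321\right) + \left(\left(-86\right) \left(-13\right) + 84\right)\right) \left(11284 + J\right) = \left(16 \left(-321\right) + \left(\left(-86\right) \left(-13\right) + 84\right)\right) \left(11284 - 175\right) = \left(-5136 + \left(1118 + 84\right)\right) 11109 = \left(-5136 + 1202\right) 11109 = \left(-3934\right) 11109 = -43702806$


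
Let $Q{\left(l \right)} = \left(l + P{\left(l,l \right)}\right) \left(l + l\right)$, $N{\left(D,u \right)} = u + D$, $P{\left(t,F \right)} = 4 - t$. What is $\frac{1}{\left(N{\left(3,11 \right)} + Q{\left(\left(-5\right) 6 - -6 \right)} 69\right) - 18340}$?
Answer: $- \frac{1}{31574} \approx -3.1672 \cdot 10^{-5}$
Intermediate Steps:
$N{\left(D,u \right)} = D + u$
$Q{\left(l \right)} = 8 l$ ($Q{\left(l \right)} = \left(l - \left(-4 + l\right)\right) \left(l + l\right) = 4 \cdot 2 l = 8 l$)
$\frac{1}{\left(N{\left(3,11 \right)} + Q{\left(\left(-5\right) 6 - -6 \right)} 69\right) - 18340} = \frac{1}{\left(\left(3 + 11\right) + 8 \left(\left(-5\right) 6 - -6\right) 69\right) - 18340} = \frac{1}{\left(14 + 8 \left(-30 + 6\right) 69\right) - 18340} = \frac{1}{\left(14 + 8 \left(-24\right) 69\right) - 18340} = \frac{1}{\left(14 - 13248\right) - 18340} = \frac{1}{-13234 - 18340} = \frac{1}{-31574} = - \frac{1}{31574}$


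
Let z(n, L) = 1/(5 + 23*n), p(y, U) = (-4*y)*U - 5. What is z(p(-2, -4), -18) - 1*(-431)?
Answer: 364625/846 ≈ 431.00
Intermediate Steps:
p(y, U) = -5 - 4*U*y (p(y, U) = -4*U*y - 5 = -5 - 4*U*y)
z(p(-2, -4), -18) - 1*(-431) = 1/(5 + 23*(-5 - 4*(-4)*(-2))) - 1*(-431) = 1/(5 + 23*(-5 - 32)) + 431 = 1/(5 + 23*(-37)) + 431 = 1/(5 - 851) + 431 = 1/(-846) + 431 = -1/846 + 431 = 364625/846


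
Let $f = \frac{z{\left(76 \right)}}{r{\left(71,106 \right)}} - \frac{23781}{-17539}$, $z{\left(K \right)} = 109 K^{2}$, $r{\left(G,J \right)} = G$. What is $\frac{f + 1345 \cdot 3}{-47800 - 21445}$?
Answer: $- \frac{16068622642}{86228651905} \approx -0.18635$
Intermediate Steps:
$f = \frac{11043962227}{1245269}$ ($f = \frac{109 \cdot 76^{2}}{71} - \frac{23781}{-17539} = 109 \cdot 5776 \cdot \frac{1}{71} - - \frac{23781}{17539} = 629584 \cdot \frac{1}{71} + \frac{23781}{17539} = \frac{629584}{71} + \frac{23781}{17539} = \frac{11043962227}{1245269} \approx 8868.7$)
$\frac{f + 1345 \cdot 3}{-47800 - 21445} = \frac{\frac{11043962227}{1245269} + 1345 \cdot 3}{-47800 - 21445} = \frac{\frac{11043962227}{1245269} + 4035}{-69245} = \frac{16068622642}{1245269} \left(- \frac{1}{69245}\right) = - \frac{16068622642}{86228651905}$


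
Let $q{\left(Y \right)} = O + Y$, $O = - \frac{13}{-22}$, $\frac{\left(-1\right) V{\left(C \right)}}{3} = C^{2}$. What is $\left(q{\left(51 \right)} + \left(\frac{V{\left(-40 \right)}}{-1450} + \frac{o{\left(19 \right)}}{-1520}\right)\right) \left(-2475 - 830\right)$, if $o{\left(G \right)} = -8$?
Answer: $- \frac{1099865662}{6061} \approx -1.8147 \cdot 10^{5}$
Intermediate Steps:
$V{\left(C \right)} = - 3 C^{2}$
$O = \frac{13}{22}$ ($O = \left(-13\right) \left(- \frac{1}{22}\right) = \frac{13}{22} \approx 0.59091$)
$q{\left(Y \right)} = \frac{13}{22} + Y$
$\left(q{\left(51 \right)} + \left(\frac{V{\left(-40 \right)}}{-1450} + \frac{o{\left(19 \right)}}{-1520}\right)\right) \left(-2475 - 830\right) = \left(\left(\frac{13}{22} + 51\right) - \left(- \frac{1}{190} - \frac{\left(-3\right) \left(-40\right)^{2}}{-1450}\right)\right) \left(-2475 - 830\right) = \left(\frac{1135}{22} - \left(- \frac{1}{190} - \left(-3\right) 1600 \left(- \frac{1}{1450}\right)\right)\right) \left(-3305\right) = \left(\frac{1135}{22} + \left(\left(-4800\right) \left(- \frac{1}{1450}\right) + \frac{1}{190}\right)\right) \left(-3305\right) = \left(\frac{1135}{22} + \left(\frac{96}{29} + \frac{1}{190}\right)\right) \left(-3305\right) = \left(\frac{1135}{22} + \frac{18269}{5510}\right) \left(-3305\right) = \frac{1663942}{30305} \left(-3305\right) = - \frac{1099865662}{6061}$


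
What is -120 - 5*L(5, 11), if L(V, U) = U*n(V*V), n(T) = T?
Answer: -1495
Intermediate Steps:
L(V, U) = U*V² (L(V, U) = U*(V*V) = U*V²)
-120 - 5*L(5, 11) = -120 - 55*5² = -120 - 55*25 = -120 - 5*275 = -120 - 1375 = -1495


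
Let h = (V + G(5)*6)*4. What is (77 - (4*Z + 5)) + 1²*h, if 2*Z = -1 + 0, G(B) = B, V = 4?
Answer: 210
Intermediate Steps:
Z = -½ (Z = (-1 + 0)/2 = (½)*(-1) = -½ ≈ -0.50000)
h = 136 (h = (4 + 5*6)*4 = (4 + 30)*4 = 34*4 = 136)
(77 - (4*Z + 5)) + 1²*h = (77 - (4*(-½) + 5)) + 1²*136 = (77 - (-2 + 5)) + 1*136 = (77 - 1*3) + 136 = (77 - 3) + 136 = 74 + 136 = 210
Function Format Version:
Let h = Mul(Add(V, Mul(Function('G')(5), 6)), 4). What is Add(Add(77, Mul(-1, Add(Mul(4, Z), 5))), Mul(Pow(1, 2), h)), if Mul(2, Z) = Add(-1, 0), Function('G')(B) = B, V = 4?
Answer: 210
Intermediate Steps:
Z = Rational(-1, 2) (Z = Mul(Rational(1, 2), Add(-1, 0)) = Mul(Rational(1, 2), -1) = Rational(-1, 2) ≈ -0.50000)
h = 136 (h = Mul(Add(4, Mul(5, 6)), 4) = Mul(Add(4, 30), 4) = Mul(34, 4) = 136)
Add(Add(77, Mul(-1, Add(Mul(4, Z), 5))), Mul(Pow(1, 2), h)) = Add(Add(77, Mul(-1, Add(Mul(4, Rational(-1, 2)), 5))), Mul(Pow(1, 2), 136)) = Add(Add(77, Mul(-1, Add(-2, 5))), Mul(1, 136)) = Add(Add(77, Mul(-1, 3)), 136) = Add(Add(77, -3), 136) = Add(74, 136) = 210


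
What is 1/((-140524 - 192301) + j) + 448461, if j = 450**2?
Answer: 58445679824/130325 ≈ 4.4846e+5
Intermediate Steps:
j = 202500
1/((-140524 - 192301) + j) + 448461 = 1/((-140524 - 192301) + 202500) + 448461 = 1/(-332825 + 202500) + 448461 = 1/(-130325) + 448461 = -1/130325 + 448461 = 58445679824/130325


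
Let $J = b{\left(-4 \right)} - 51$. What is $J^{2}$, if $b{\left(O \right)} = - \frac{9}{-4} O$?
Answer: $3600$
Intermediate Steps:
$b{\left(O \right)} = \frac{9 O}{4}$ ($b{\left(O \right)} = \left(-9\right) \left(- \frac{1}{4}\right) O = \frac{9 O}{4}$)
$J = -60$ ($J = \frac{9}{4} \left(-4\right) - 51 = -9 - 51 = -60$)
$J^{2} = \left(-60\right)^{2} = 3600$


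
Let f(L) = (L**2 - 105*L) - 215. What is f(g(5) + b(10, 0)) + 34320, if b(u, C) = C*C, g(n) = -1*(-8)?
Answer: 33329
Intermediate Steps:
g(n) = 8
b(u, C) = C**2
f(L) = -215 + L**2 - 105*L
f(g(5) + b(10, 0)) + 34320 = (-215 + (8 + 0**2)**2 - 105*(8 + 0**2)) + 34320 = (-215 + (8 + 0)**2 - 105*(8 + 0)) + 34320 = (-215 + 8**2 - 105*8) + 34320 = (-215 + 64 - 840) + 34320 = -991 + 34320 = 33329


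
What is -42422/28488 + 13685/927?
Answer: 58422181/4401396 ≈ 13.274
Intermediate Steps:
-42422/28488 + 13685/927 = -42422*1/28488 + 13685*(1/927) = -21211/14244 + 13685/927 = 58422181/4401396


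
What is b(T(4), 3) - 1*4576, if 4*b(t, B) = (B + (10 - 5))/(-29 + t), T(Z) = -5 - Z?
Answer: -86945/19 ≈ -4576.1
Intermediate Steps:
b(t, B) = (5 + B)/(4*(-29 + t)) (b(t, B) = ((B + (10 - 5))/(-29 + t))/4 = ((B + 5)/(-29 + t))/4 = ((5 + B)/(-29 + t))/4 = (5 + B)/(4*(-29 + t)))
b(T(4), 3) - 1*4576 = (5 + 3)/(4*(-29 + (-5 - 1*4))) - 1*4576 = (¼)*8/(-29 + (-5 - 4)) - 4576 = (¼)*8/(-29 - 9) - 4576 = (¼)*8/(-38) - 4576 = (¼)*(-1/38)*8 - 4576 = -1/19 - 4576 = -86945/19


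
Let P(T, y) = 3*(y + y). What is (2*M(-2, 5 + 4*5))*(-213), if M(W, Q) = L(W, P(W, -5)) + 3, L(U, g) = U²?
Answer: -2982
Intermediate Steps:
P(T, y) = 6*y (P(T, y) = 3*(2*y) = 6*y)
M(W, Q) = 3 + W² (M(W, Q) = W² + 3 = 3 + W²)
(2*M(-2, 5 + 4*5))*(-213) = (2*(3 + (-2)²))*(-213) = (2*(3 + 4))*(-213) = (2*7)*(-213) = 14*(-213) = -2982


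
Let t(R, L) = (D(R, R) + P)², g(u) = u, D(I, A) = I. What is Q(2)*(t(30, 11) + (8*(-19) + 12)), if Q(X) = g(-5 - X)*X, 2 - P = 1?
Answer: -11494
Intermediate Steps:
P = 1 (P = 2 - 1*1 = 2 - 1 = 1)
t(R, L) = (1 + R)² (t(R, L) = (R + 1)² = (1 + R)²)
Q(X) = X*(-5 - X) (Q(X) = (-5 - X)*X = X*(-5 - X))
Q(2)*(t(30, 11) + (8*(-19) + 12)) = (-1*2*(5 + 2))*((1 + 30)² + (8*(-19) + 12)) = (-1*2*7)*(31² + (-152 + 12)) = -14*(961 - 140) = -14*821 = -11494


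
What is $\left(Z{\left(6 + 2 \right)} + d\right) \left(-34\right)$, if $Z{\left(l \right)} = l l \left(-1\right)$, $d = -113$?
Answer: $6018$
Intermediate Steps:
$Z{\left(l \right)} = - l^{2}$ ($Z{\left(l \right)} = l^{2} \left(-1\right) = - l^{2}$)
$\left(Z{\left(6 + 2 \right)} + d\right) \left(-34\right) = \left(- \left(6 + 2\right)^{2} - 113\right) \left(-34\right) = \left(- 8^{2} - 113\right) \left(-34\right) = \left(\left(-1\right) 64 - 113\right) \left(-34\right) = \left(-64 - 113\right) \left(-34\right) = \left(-177\right) \left(-34\right) = 6018$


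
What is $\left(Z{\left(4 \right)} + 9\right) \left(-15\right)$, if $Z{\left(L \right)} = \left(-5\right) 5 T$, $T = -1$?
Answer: $-510$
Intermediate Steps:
$Z{\left(L \right)} = 25$ ($Z{\left(L \right)} = \left(-5\right) 5 \left(-1\right) = \left(-25\right) \left(-1\right) = 25$)
$\left(Z{\left(4 \right)} + 9\right) \left(-15\right) = \left(25 + 9\right) \left(-15\right) = 34 \left(-15\right) = -510$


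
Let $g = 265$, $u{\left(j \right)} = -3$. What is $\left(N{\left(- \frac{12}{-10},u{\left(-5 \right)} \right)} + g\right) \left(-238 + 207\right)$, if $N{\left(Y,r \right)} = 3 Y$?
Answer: $- \frac{41633}{5} \approx -8326.6$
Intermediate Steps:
$\left(N{\left(- \frac{12}{-10},u{\left(-5 \right)} \right)} + g\right) \left(-238 + 207\right) = \left(3 \left(- \frac{12}{-10}\right) + 265\right) \left(-238 + 207\right) = \left(3 \left(\left(-12\right) \left(- \frac{1}{10}\right)\right) + 265\right) \left(-31\right) = \left(3 \cdot \frac{6}{5} + 265\right) \left(-31\right) = \left(\frac{18}{5} + 265\right) \left(-31\right) = \frac{1343}{5} \left(-31\right) = - \frac{41633}{5}$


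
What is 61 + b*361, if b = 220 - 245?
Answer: -8964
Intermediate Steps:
b = -25
61 + b*361 = 61 - 25*361 = 61 - 9025 = -8964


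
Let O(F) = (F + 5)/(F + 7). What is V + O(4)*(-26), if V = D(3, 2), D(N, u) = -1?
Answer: -245/11 ≈ -22.273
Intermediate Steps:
O(F) = (5 + F)/(7 + F)
V = -1
V + O(4)*(-26) = -1 + ((5 + 4)/(7 + 4))*(-26) = -1 + (9/11)*(-26) = -1 - 234/11 = -245/11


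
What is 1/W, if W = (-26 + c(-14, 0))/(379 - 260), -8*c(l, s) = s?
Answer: -119/26 ≈ -4.5769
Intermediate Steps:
c(l, s) = -s/8
W = -26/119 (W = (-26 - ⅛*0)/(379 - 260) = (-26 + 0)/119 = -26*1/119 = -26/119 ≈ -0.21849)
1/W = 1/(-26/119) = -119/26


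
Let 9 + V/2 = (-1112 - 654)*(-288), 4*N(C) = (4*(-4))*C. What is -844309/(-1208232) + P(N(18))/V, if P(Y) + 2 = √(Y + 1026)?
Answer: 47712611651/68278398552 + √106/339066 ≈ 0.69883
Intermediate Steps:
N(C) = -4*C (N(C) = ((4*(-4))*C)/4 = (-16*C)/4 = -4*C)
P(Y) = -2 + √(1026 + Y) (P(Y) = -2 + √(Y + 1026) = -2 + √(1026 + Y))
V = 1017198 (V = -18 + 2*((-1112 - 654)*(-288)) = -18 + 2*(-1766*(-288)) = -18 + 2*508608 = -18 + 1017216 = 1017198)
-844309/(-1208232) + P(N(18))/V = -844309/(-1208232) + (-2 + √(1026 - 4*18))/1017198 = -844309*(-1/1208232) + (-2 + √(1026 - 72))*(1/1017198) = 844309/1208232 + (-2 + √954)*(1/1017198) = 844309/1208232 + (-2 + 3*√106)*(1/1017198) = 844309/1208232 + (-1/508599 + √106/339066) = 47712611651/68278398552 + √106/339066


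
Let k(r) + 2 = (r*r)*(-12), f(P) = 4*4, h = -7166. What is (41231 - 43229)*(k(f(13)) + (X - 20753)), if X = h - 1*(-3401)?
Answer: 55128816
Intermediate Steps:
f(P) = 16
k(r) = -2 - 12*r² (k(r) = -2 + (r*r)*(-12) = -2 + r²*(-12) = -2 - 12*r²)
X = -3765 (X = -7166 - 1*(-3401) = -7166 + 3401 = -3765)
(41231 - 43229)*(k(f(13)) + (X - 20753)) = (41231 - 43229)*((-2 - 12*16²) + (-3765 - 20753)) = -1998*((-2 - 12*256) - 24518) = -1998*((-2 - 3072) - 24518) = -1998*(-3074 - 24518) = -1998*(-27592) = 55128816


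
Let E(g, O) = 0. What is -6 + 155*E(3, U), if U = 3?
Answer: -6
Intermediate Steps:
-6 + 155*E(3, U) = -6 + 155*0 = -6 + 0 = -6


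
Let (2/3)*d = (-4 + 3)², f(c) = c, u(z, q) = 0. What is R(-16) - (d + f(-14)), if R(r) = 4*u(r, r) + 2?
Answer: 29/2 ≈ 14.500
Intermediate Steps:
d = 3/2 (d = 3*(-4 + 3)²/2 = (3/2)*(-1)² = (3/2)*1 = 3/2 ≈ 1.5000)
R(r) = 2 (R(r) = 4*0 + 2 = 0 + 2 = 2)
R(-16) - (d + f(-14)) = 2 - (3/2 - 14) = 2 - 1*(-25/2) = 2 + 25/2 = 29/2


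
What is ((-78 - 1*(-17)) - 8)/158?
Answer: -69/158 ≈ -0.43671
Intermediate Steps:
((-78 - 1*(-17)) - 8)/158 = ((-78 + 17) - 8)/158 = (-61 - 8)/158 = (1/158)*(-69) = -69/158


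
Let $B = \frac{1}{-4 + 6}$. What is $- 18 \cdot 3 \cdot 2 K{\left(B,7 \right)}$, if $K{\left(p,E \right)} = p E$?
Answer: $-378$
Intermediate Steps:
$B = \frac{1}{2} \approx 0.5$
$K{\left(p,E \right)} = E p$
$- 18 \cdot 3 \cdot 2 K{\left(B,7 \right)} = - 18 \cdot 3 \cdot 2 \cdot 7 \cdot \frac{1}{2} = \left(-18\right) 6 \cdot \frac{7}{2} = \left(-108\right) \frac{7}{2} = -378$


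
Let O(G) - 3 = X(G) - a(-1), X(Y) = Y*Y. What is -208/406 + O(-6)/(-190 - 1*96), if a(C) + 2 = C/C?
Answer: -18932/29029 ≈ -0.65217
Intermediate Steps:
X(Y) = Y**2
a(C) = -1 (a(C) = -2 + C/C = -2 + 1 = -1)
O(G) = 4 + G**2 (O(G) = 3 + (G**2 - 1*(-1)) = 3 + (G**2 + 1) = 3 + (1 + G**2) = 4 + G**2)
-208/406 + O(-6)/(-190 - 1*96) = -208/406 + (4 + (-6)**2)/(-190 - 1*96) = -208*1/406 + (4 + 36)/(-190 - 96) = -104/203 + 40/(-286) = -104/203 + 40*(-1/286) = -104/203 - 20/143 = -18932/29029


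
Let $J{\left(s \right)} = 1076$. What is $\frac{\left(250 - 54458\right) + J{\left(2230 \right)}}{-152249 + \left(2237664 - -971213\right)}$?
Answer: $- \frac{13283}{764157} \approx -0.017383$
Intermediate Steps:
$\frac{\left(250 - 54458\right) + J{\left(2230 \right)}}{-152249 + \left(2237664 - -971213\right)} = \frac{\left(250 - 54458\right) + 1076}{-152249 + \left(2237664 - -971213\right)} = \frac{\left(250 - 54458\right) + 1076}{-152249 + \left(2237664 + 971213\right)} = \frac{-54208 + 1076}{-152249 + 3208877} = - \frac{53132}{3056628} = \left(-53132\right) \frac{1}{3056628} = - \frac{13283}{764157}$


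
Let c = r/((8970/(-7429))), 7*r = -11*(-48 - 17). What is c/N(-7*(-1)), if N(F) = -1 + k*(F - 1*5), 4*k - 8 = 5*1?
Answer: -323/21 ≈ -15.381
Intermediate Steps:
r = 715/7 (r = (-11*(-48 - 17))/7 = (-11*(-65))/7 = (⅐)*715 = 715/7 ≈ 102.14)
c = -3553/42 (c = 715/(7*((8970/(-7429)))) = 715/(7*((8970*(-1/7429)))) = 715/(7*(-390/323)) = (715/7)*(-323/390) = -3553/42 ≈ -84.595)
k = 13/4 (k = 2 + (5*1)/4 = 2 + (¼)*5 = 2 + 5/4 = 13/4 ≈ 3.2500)
N(F) = -69/4 + 13*F/4 (N(F) = -1 + 13*(F - 1*5)/4 = -1 + 13*(F - 5)/4 = -1 + 13*(-5 + F)/4 = -1 + (-65/4 + 13*F/4) = -69/4 + 13*F/4)
c/N(-7*(-1)) = -3553/(42*(-69/4 + 13*(-7*(-1))/4)) = -3553/(42*(-69/4 + (13/4)*7)) = -3553/(42*(-69/4 + 91/4)) = -3553/(42*11/2) = -3553/42*2/11 = -323/21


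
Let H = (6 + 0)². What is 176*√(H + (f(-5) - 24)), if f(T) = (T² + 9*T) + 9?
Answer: 176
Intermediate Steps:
f(T) = 9 + T² + 9*T
H = 36 (H = 6² = 36)
176*√(H + (f(-5) - 24)) = 176*√(36 + ((9 + (-5)² + 9*(-5)) - 24)) = 176*√(36 + ((9 + 25 - 45) - 24)) = 176*√(36 + (-11 - 24)) = 176*√(36 - 35) = 176*√1 = 176*1 = 176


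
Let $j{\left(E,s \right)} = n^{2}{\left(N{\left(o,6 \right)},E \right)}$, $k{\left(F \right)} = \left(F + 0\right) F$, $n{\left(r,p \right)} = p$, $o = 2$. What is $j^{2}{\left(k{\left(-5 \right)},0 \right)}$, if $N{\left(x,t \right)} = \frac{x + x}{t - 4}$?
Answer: $390625$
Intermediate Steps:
$N{\left(x,t \right)} = \frac{2 x}{-4 + t}$
$k{\left(F \right)} = F^{2}$ ($k{\left(F \right)} = F F = F^{2}$)
$j{\left(E,s \right)} = E^{2}$
$j^{2}{\left(k{\left(-5 \right)},0 \right)} = \left(\left(\left(-5\right)^{2}\right)^{2}\right)^{2} = \left(25^{2}\right)^{2} = 625^{2} = 390625$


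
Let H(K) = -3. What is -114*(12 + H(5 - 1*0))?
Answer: -1026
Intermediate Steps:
-114*(12 + H(5 - 1*0)) = -114*(12 - 3) = -114*9 = -1026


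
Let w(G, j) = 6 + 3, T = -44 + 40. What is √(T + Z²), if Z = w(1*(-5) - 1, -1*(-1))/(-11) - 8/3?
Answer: 7*√181/33 ≈ 2.8538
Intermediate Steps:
T = -4
w(G, j) = 9
Z = -115/33 (Z = 9/(-11) - 8/3 = 9*(-1/11) - 8*⅓ = -9/11 - 8/3 = -115/33 ≈ -3.4848)
√(T + Z²) = √(-4 + (-115/33)²) = √(-4 + 13225/1089) = √(8869/1089) = 7*√181/33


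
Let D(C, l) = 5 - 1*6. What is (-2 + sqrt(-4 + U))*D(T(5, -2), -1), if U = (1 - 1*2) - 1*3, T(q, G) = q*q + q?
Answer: 2 - 2*I*sqrt(2) ≈ 2.0 - 2.8284*I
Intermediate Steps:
T(q, G) = q + q**2 (T(q, G) = q**2 + q = q + q**2)
D(C, l) = -1 (D(C, l) = 5 - 6 = -1)
U = -4 (U = (1 - 2) - 3 = -1 - 3 = -4)
(-2 + sqrt(-4 + U))*D(T(5, -2), -1) = (-2 + sqrt(-4 - 4))*(-1) = (-2 + sqrt(-8))*(-1) = (-2 + 2*I*sqrt(2))*(-1) = 2 - 2*I*sqrt(2)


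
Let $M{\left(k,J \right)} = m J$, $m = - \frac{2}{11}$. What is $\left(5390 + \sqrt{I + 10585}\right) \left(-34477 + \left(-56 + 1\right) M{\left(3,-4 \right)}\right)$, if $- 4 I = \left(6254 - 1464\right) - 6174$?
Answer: $-186046630 - 34517 \sqrt{10931} \approx -1.8966 \cdot 10^{8}$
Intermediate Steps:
$m = - \frac{2}{11}$ ($m = \left(-2\right) \frac{1}{11} = - \frac{2}{11} \approx -0.18182$)
$I = 346$ ($I = - \frac{\left(6254 - 1464\right) - 6174}{4} = - \frac{4790 - 6174}{4} = \left(- \frac{1}{4}\right) \left(-1384\right) = 346$)
$M{\left(k,J \right)} = - \frac{2 J}{11}$
$\left(5390 + \sqrt{I + 10585}\right) \left(-34477 + \left(-56 + 1\right) M{\left(3,-4 \right)}\right) = \left(5390 + \sqrt{346 + 10585}\right) \left(-34477 + \left(-56 + 1\right) \left(\left(- \frac{2}{11}\right) \left(-4\right)\right)\right) = \left(5390 + \sqrt{10931}\right) \left(-34477 - 40\right) = \left(5390 + \sqrt{10931}\right) \left(-34517\right) = -186046630 - 34517 \sqrt{10931}$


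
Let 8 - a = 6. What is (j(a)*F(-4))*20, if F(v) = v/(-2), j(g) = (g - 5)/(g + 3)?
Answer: -24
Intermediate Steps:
a = 2 (a = 8 - 1*6 = 8 - 6 = 2)
j(g) = (-5 + g)/(3 + g)
F(v) = -v/2 (F(v) = v*(-½) = -v/2)
(j(a)*F(-4))*20 = (((-5 + 2)/(3 + 2))*(-½*(-4)))*20 = ((-3/5)*2)*20 = (((⅕)*(-3))*2)*20 = -⅗*2*20 = -6/5*20 = -24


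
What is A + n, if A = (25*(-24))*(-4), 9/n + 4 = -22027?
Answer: 52874391/22031 ≈ 2400.0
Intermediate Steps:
n = -9/22031 (n = 9/(-4 - 22027) = 9/(-22031) = 9*(-1/22031) = -9/22031 ≈ -0.00040852)
A = 2400 (A = -600*(-4) = 2400)
A + n = 2400 - 9/22031 = 52874391/22031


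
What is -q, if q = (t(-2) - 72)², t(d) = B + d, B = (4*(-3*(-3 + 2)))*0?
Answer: -5476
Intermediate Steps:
B = 0 (B = (4*(-3*(-1)))*0 = (4*3)*0 = 12*0 = 0)
t(d) = d (t(d) = 0 + d = d)
q = 5476 (q = (-2 - 72)² = (-74)² = 5476)
-q = -1*5476 = -5476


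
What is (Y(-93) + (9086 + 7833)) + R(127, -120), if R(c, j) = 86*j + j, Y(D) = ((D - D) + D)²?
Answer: 15128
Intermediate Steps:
Y(D) = D² (Y(D) = (0 + D)² = D²)
R(c, j) = 87*j
(Y(-93) + (9086 + 7833)) + R(127, -120) = ((-93)² + (9086 + 7833)) + 87*(-120) = (8649 + 16919) - 10440 = 25568 - 10440 = 15128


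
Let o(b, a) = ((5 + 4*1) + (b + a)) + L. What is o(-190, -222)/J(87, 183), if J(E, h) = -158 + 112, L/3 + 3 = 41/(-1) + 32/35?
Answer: 18629/1610 ≈ 11.571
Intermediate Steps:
L = -4524/35 (L = -9 + 3*(41/(-1) + 32/35) = -9 + 3*(41*(-1) + 32*(1/35)) = -9 + 3*(-41 + 32/35) = -9 + 3*(-1403/35) = -9 - 4209/35 = -4524/35 ≈ -129.26)
o(b, a) = -4209/35 + a + b (o(b, a) = ((5 + 4*1) + (b + a)) - 4524/35 = ((5 + 4) + (a + b)) - 4524/35 = (9 + (a + b)) - 4524/35 = (9 + a + b) - 4524/35 = -4209/35 + a + b)
J(E, h) = -46
o(-190, -222)/J(87, 183) = (-4209/35 - 222 - 190)/(-46) = -18629/35*(-1/46) = 18629/1610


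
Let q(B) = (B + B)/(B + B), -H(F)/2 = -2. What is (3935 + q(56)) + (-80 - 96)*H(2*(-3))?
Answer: 3232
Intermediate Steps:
H(F) = 4 (H(F) = -2*(-2) = 4)
q(B) = 1 (q(B) = (2*B)/((2*B)) = (2*B)*(1/(2*B)) = 1)
(3935 + q(56)) + (-80 - 96)*H(2*(-3)) = (3935 + 1) + (-80 - 96)*4 = 3936 - 176*4 = 3936 - 704 = 3232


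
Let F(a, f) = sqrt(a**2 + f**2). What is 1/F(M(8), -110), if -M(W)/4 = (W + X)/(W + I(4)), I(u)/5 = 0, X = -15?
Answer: 2*sqrt(48449)/48449 ≈ 0.0090863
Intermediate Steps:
I(u) = 0 (I(u) = 5*0 = 0)
M(W) = -4*(-15 + W)/W (M(W) = -4*(W - 15)/(W + 0) = -4*(-15 + W)/W)
1/F(M(8), -110) = 1/(sqrt((-4 + 60/8)**2 + (-110)**2)) = 1/(sqrt((-4 + 60*(1/8))**2 + 12100)) = 1/(sqrt((-4 + 15/2)**2 + 12100)) = 1/(sqrt((7/2)**2 + 12100)) = 1/(sqrt(49/4 + 12100)) = 1/(sqrt(48449/4)) = 1/(sqrt(48449)/2) = 2*sqrt(48449)/48449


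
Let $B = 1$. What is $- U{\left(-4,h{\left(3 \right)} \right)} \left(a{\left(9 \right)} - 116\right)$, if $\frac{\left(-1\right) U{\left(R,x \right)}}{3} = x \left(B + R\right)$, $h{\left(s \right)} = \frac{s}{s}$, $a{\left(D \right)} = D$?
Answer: $963$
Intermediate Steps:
$h{\left(s \right)} = 1$
$U{\left(R,x \right)} = - 3 x \left(1 + R\right)$
$- U{\left(-4,h{\left(3 \right)} \right)} \left(a{\left(9 \right)} - 116\right) = - \left(-3\right) 1 \left(1 - 4\right) \left(9 - 116\right) = - \left(-3\right) 1 \left(-3\right) \left(-107\right) = - 9 \left(-107\right) = \left(-1\right) \left(-963\right) = 963$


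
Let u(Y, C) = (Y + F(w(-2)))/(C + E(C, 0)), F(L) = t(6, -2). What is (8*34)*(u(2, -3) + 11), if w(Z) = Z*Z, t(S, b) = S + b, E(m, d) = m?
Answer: 2720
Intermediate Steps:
w(Z) = Z**2
F(L) = 4 (F(L) = 6 - 2 = 4)
u(Y, C) = (4 + Y)/(2*C) (u(Y, C) = (Y + 4)/(C + C) = (4 + Y)/((2*C)) = (4 + Y)*(1/(2*C)) = (4 + Y)/(2*C))
(8*34)*(u(2, -3) + 11) = (8*34)*((1/2)*(4 + 2)/(-3) + 11) = 272*((1/2)*(-1/3)*6 + 11) = 272*(-1 + 11) = 272*10 = 2720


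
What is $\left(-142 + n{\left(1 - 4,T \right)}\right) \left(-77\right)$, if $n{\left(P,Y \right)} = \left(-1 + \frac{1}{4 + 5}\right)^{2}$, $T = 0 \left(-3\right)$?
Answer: $\frac{880726}{81} \approx 10873.0$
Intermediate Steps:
$T = 0$
$n{\left(P,Y \right)} = \frac{64}{81}$ ($n{\left(P,Y \right)} = \left(-1 + \frac{1}{9}\right)^{2} = \left(- \frac{8}{9}\right)^{2} = \frac{64}{81}$)
$\left(-142 + n{\left(1 - 4,T \right)}\right) \left(-77\right) = \left(-142 + \frac{64}{81}\right) \left(-77\right) = \left(- \frac{11438}{81}\right) \left(-77\right) = \frac{880726}{81}$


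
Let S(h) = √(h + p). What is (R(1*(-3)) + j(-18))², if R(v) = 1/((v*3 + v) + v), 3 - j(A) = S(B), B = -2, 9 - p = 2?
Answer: 3061/225 - 88*√5/15 ≈ 0.48618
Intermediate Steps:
p = 7 (p = 9 - 1*2 = 9 - 2 = 7)
S(h) = √(7 + h) (S(h) = √(h + 7) = √(7 + h))
j(A) = 3 - √5 (j(A) = 3 - √(7 - 2) = 3 - √5)
R(v) = 1/(5*v) (R(v) = 1/((3*v + v) + v) = 1/(4*v + v) = 1/(5*v))
(R(1*(-3)) + j(-18))² = (1/(5*((1*(-3)))) + (3 - √5))² = ((⅕)/(-3) + (3 - √5))² = ((⅕)*(-⅓) + (3 - √5))² = (-1/15 + (3 - √5))² = (44/15 - √5)²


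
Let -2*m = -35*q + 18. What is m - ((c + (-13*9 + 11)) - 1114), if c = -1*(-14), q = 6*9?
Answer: 2142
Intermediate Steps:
q = 54
c = 14
m = 936 (m = -(-35*54 + 18)/2 = -(-1890 + 18)/2 = -1/2*(-1872) = 936)
m - ((c + (-13*9 + 11)) - 1114) = 936 - ((14 + (-13*9 + 11)) - 1114) = 936 - ((14 + (-117 + 11)) - 1114) = 936 - ((14 - 106) - 1114) = 936 - (-92 - 1114) = 936 - 1*(-1206) = 936 + 1206 = 2142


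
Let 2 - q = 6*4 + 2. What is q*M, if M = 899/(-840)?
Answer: 899/35 ≈ 25.686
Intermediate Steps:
M = -899/840 (M = 899*(-1/840) = -899/840 ≈ -1.0702)
q = -24 (q = 2 - (6*4 + 2) = 2 - (24 + 2) = 2 - 1*26 = 2 - 26 = -24)
q*M = -24*(-899/840) = 899/35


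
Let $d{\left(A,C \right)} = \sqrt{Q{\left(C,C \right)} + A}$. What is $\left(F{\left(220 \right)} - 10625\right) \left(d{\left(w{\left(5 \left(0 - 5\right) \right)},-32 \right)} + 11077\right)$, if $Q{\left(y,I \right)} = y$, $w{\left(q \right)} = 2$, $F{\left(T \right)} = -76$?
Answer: $-118534977 - 10701 i \sqrt{30} \approx -1.1854 \cdot 10^{8} - 58612.0 i$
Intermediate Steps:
$d{\left(A,C \right)} = \sqrt{A + C}$ ($d{\left(A,C \right)} = \sqrt{C + A} = \sqrt{A + C}$)
$\left(F{\left(220 \right)} - 10625\right) \left(d{\left(w{\left(5 \left(0 - 5\right) \right)},-32 \right)} + 11077\right) = \left(-76 - 10625\right) \left(\sqrt{2 - 32} + 11077\right) = - 10701 \left(\sqrt{-30} + 11077\right) = - 10701 \left(i \sqrt{30} + 11077\right) = - 10701 \left(11077 + i \sqrt{30}\right) = -118534977 - 10701 i \sqrt{30}$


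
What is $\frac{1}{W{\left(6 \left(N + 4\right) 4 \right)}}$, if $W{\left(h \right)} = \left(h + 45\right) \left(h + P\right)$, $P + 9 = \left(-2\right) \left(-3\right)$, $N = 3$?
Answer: $\frac{1}{35145} \approx 2.8454 \cdot 10^{-5}$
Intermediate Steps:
$P = -3$ ($P = -9 - -6 = -9 + 6 = -3$)
$W{\left(h \right)} = \left(-3 + h\right) \left(45 + h\right)$ ($W{\left(h \right)} = \left(h + 45\right) \left(h - 3\right) = \left(45 + h\right) \left(-3 + h\right) = \left(-3 + h\right) \left(45 + h\right)$)
$\frac{1}{W{\left(6 \left(N + 4\right) 4 \right)}} = \frac{1}{-135 + \left(6 \left(3 + 4\right) 4\right)^{2} + 42 \cdot 6 \left(3 + 4\right) 4} = \frac{1}{-135 + \left(6 \cdot 7 \cdot 4\right)^{2} + 42 \cdot 6 \cdot 7 \cdot 4} = \frac{1}{-135 + \left(42 \cdot 4\right)^{2} + 42 \cdot 42 \cdot 4} = \frac{1}{-135 + 168^{2} + 42 \cdot 168} = \frac{1}{-135 + 28224 + 7056} = \frac{1}{35145}$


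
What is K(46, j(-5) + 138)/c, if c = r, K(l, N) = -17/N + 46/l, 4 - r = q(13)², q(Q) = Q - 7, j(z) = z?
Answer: -29/1064 ≈ -0.027256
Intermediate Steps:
q(Q) = -7 + Q
r = -32 (r = 4 - (-7 + 13)² = 4 - 1*6² = 4 - 1*36 = 4 - 36 = -32)
c = -32
K(46, j(-5) + 138)/c = (-17/(-5 + 138) + 46/46)/(-32) = (-17/133 + 46*(1/46))*(-1/32) = (-17*1/133 + 1)*(-1/32) = (-17/133 + 1)*(-1/32) = (116/133)*(-1/32) = -29/1064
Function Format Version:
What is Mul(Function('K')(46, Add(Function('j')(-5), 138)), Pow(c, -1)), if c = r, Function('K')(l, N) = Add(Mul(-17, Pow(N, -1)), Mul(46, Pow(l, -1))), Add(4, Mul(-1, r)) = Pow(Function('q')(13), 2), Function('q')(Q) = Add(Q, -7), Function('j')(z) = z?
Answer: Rational(-29, 1064) ≈ -0.027256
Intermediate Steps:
Function('q')(Q) = Add(-7, Q)
r = -32 (r = Add(4, Mul(-1, Pow(Add(-7, 13), 2))) = Add(4, Mul(-1, Pow(6, 2))) = Add(4, Mul(-1, 36)) = Add(4, -36) = -32)
c = -32
Mul(Function('K')(46, Add(Function('j')(-5), 138)), Pow(c, -1)) = Mul(Add(Mul(-17, Pow(Add(-5, 138), -1)), Mul(46, Pow(46, -1))), Pow(-32, -1)) = Mul(Add(Mul(-17, Pow(133, -1)), Mul(46, Rational(1, 46))), Rational(-1, 32)) = Mul(Add(Mul(-17, Rational(1, 133)), 1), Rational(-1, 32)) = Mul(Add(Rational(-17, 133), 1), Rational(-1, 32)) = Mul(Rational(116, 133), Rational(-1, 32)) = Rational(-29, 1064)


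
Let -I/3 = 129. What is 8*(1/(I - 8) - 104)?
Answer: -328648/395 ≈ -832.02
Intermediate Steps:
I = -387 (I = -3*129 = -387)
8*(1/(I - 8) - 104) = 8*(1/(-387 - 8) - 104) = 8*(1/(-395) - 104) = 8*(-1/395 - 104) = 8*(-41081/395) = -328648/395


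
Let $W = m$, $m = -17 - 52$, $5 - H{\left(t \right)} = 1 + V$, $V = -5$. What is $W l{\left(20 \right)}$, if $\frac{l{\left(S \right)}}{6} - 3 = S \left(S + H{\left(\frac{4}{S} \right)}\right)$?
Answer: $-241362$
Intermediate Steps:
$H{\left(t \right)} = 9$ ($H{\left(t \right)} = 5 - \left(1 - 5\right) = 5 - -4 = 5 + 4 = 9$)
$m = -69$ ($m = -17 - 52 = -69$)
$l{\left(S \right)} = 18 + 6 S \left(9 + S\right)$ ($l{\left(S \right)} = 18 + 6 S \left(S + 9\right) = 18 + 6 S \left(9 + S\right)$)
$W = -69$
$W l{\left(20 \right)} = - 69 \left(18 + 6 \cdot 20^{2} + 54 \cdot 20\right) = - 69 \left(18 + 6 \cdot 400 + 1080\right) = - 69 \left(18 + 2400 + 1080\right) = \left(-69\right) 3498 = -241362$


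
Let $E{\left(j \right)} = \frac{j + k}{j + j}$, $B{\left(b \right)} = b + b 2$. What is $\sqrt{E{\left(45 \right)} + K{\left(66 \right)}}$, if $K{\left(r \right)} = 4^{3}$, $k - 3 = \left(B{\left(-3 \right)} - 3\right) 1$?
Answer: $\frac{\sqrt{1610}}{5} \approx 8.025$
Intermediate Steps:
$B{\left(b \right)} = 3 b$ ($B{\left(b \right)} = b + 2 b = 3 b$)
$k = -9$ ($k = 3 + \left(3 \left(-3\right) - 3\right) 1 = 3 + \left(-9 - 3\right) 1 = 3 - 12 = -9$)
$E{\left(j \right)} = \frac{-9 + j}{2 j}$ ($E{\left(j \right)} = \frac{j - 9}{j + j} = \frac{-9 + j}{2 j}$)
$K{\left(r \right)} = 64$
$\sqrt{E{\left(45 \right)} + K{\left(66 \right)}} = \sqrt{\frac{-9 + 45}{2 \cdot 45} + 64} = \sqrt{\frac{1}{2} \cdot \frac{1}{45} \cdot 36 + 64} = \sqrt{\frac{2}{5} + 64} = \sqrt{\frac{322}{5}} = \frac{\sqrt{1610}}{5}$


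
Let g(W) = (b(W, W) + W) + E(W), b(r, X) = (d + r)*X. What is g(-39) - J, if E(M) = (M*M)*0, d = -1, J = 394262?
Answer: -392741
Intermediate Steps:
b(r, X) = X*(-1 + r) (b(r, X) = (-1 + r)*X = X*(-1 + r))
E(M) = 0 (E(M) = M**2*0 = 0)
g(W) = W + W*(-1 + W) (g(W) = (W*(-1 + W) + W) + 0 = (W + W*(-1 + W)) + 0 = W + W*(-1 + W))
g(-39) - J = (-39)**2 - 1*394262 = 1521 - 394262 = -392741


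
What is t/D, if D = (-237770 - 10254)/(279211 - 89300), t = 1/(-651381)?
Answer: 189911/161558121144 ≈ 1.1755e-6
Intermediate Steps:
t = -1/651381 ≈ -1.5352e-6
D = -248024/189911 ≈ -1.3060
t/D = -1/(651381*(-248024/189911)) = -1/651381*(-189911/248024) = 189911/161558121144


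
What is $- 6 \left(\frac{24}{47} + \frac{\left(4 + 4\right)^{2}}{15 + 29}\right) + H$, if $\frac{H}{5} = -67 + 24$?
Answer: $- \frac{117251}{517} \approx -226.79$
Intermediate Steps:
$H = -215$ ($H = 5 \left(-67 + 24\right) = 5 \left(-43\right) = -215$)
$- 6 \left(\frac{24}{47} + \frac{\left(4 + 4\right)^{2}}{15 + 29}\right) + H = - 6 \left(\frac{24}{47} + \frac{\left(4 + 4\right)^{2}}{15 + 29}\right) - 215 = - 6 \left(24 \cdot \frac{1}{47} + \frac{8^{2}}{44}\right) - 215 = - 6 \left(\frac{24}{47} + 64 \cdot \frac{1}{44}\right) - 215 = - 6 \left(\frac{24}{47} + \frac{16}{11}\right) - 215 = \left(-6\right) \frac{1016}{517} - 215 = - \frac{6096}{517} - 215 = - \frac{117251}{517}$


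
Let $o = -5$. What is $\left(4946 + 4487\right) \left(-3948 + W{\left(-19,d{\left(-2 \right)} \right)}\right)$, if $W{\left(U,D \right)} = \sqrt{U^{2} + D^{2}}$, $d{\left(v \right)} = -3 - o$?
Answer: $-37241484 + 9433 \sqrt{365} \approx -3.7061 \cdot 10^{7}$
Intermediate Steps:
$d{\left(v \right)} = 2$ ($d{\left(v \right)} = -3 - -5 = -3 + 5 = 2$)
$W{\left(U,D \right)} = \sqrt{D^{2} + U^{2}}$
$\left(4946 + 4487\right) \left(-3948 + W{\left(-19,d{\left(-2 \right)} \right)}\right) = \left(4946 + 4487\right) \left(-3948 + \sqrt{2^{2} + \left(-19\right)^{2}}\right) = 9433 \left(-3948 + \sqrt{4 + 361}\right) = 9433 \left(-3948 + \sqrt{365}\right) = -37241484 + 9433 \sqrt{365}$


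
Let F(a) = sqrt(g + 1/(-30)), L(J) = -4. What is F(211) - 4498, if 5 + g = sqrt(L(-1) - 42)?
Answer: -4498 + sqrt(-4530 + 900*I*sqrt(46))/30 ≈ -4496.7 + 2.5961*I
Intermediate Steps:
g = -5 + I*sqrt(46) (g = -5 + sqrt(-4 - 42) = -5 + sqrt(-46) = -5 + I*sqrt(46) ≈ -5.0 + 6.7823*I)
F(a) = sqrt(-151/30 + I*sqrt(46)) (F(a) = sqrt((-5 + I*sqrt(46)) + 1/(-30)) = sqrt((-5 + I*sqrt(46)) - 1/30) = sqrt(-151/30 + I*sqrt(46)))
F(211) - 4498 = sqrt(-4530 + 900*I*sqrt(46))/30 - 4498 = -4498 + sqrt(-4530 + 900*I*sqrt(46))/30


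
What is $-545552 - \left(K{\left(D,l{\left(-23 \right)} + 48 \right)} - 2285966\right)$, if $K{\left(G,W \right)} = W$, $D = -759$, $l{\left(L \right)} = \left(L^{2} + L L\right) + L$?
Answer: $1739331$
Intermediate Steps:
$l{\left(L \right)} = L + 2 L^{2}$ ($l{\left(L \right)} = \left(L^{2} + L^{2}\right) + L = 2 L^{2} + L = L + 2 L^{2}$)
$-545552 - \left(K{\left(D,l{\left(-23 \right)} + 48 \right)} - 2285966\right) = -545552 - \left(\left(- 23 \left(1 + 2 \left(-23\right)\right) + 48\right) - 2285966\right) = -545552 - \left(\left(- 23 \left(1 - 46\right) + 48\right) - 2285966\right) = -545552 - \left(\left(\left(-23\right) \left(-45\right) + 48\right) - 2285966\right) = -545552 - \left(\left(1035 + 48\right) - 2285966\right) = -545552 - \left(1083 - 2285966\right) = -545552 - -2284883 = -545552 + 2284883 = 1739331$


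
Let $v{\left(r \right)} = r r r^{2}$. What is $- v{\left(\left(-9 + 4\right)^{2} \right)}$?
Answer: $-390625$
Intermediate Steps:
$v{\left(r \right)} = r^{4}$ ($v{\left(r \right)} = r^{2} r^{2} = r^{4}$)
$- v{\left(\left(-9 + 4\right)^{2} \right)} = - \left(\left(-9 + 4\right)^{2}\right)^{4} = - \left(\left(-5\right)^{2}\right)^{4} = - 25^{4} = \left(-1\right) 390625 = -390625$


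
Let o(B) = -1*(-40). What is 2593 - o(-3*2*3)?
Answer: 2553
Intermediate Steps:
o(B) = 40
2593 - o(-3*2*3) = 2593 - 1*40 = 2593 - 40 = 2553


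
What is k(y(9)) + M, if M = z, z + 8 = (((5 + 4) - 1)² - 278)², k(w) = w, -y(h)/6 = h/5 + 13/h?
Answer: 686528/15 ≈ 45769.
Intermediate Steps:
y(h) = -78/h - 6*h/5 (y(h) = -6*(h/5 + 13/h) = -6*(13/h + h/5) = -78/h - 6*h/5)
z = 45788 (z = -8 + (((5 + 4) - 1)² - 278)² = -8 + ((9 - 1)² - 278)² = -8 + (8² - 278)² = -8 + (64 - 278)² = -8 + (-214)² = -8 + 45796 = 45788)
M = 45788
k(y(9)) + M = (-78/9 - 6/5*9) + 45788 = (-78*⅑ - 54/5) + 45788 = (-26/3 - 54/5) + 45788 = -292/15 + 45788 = 686528/15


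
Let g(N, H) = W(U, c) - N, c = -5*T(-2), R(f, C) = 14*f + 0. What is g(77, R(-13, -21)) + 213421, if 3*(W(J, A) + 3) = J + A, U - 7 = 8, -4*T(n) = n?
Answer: 1280071/6 ≈ 2.1335e+5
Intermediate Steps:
T(n) = -n/4
U = 15 (U = 7 + 8 = 15)
R(f, C) = 14*f
c = -5/2 (c = -(-5)*(-2)/4 = -5*1/2 = -5/2 ≈ -2.5000)
W(J, A) = -3 + A/3 + J/3 (W(J, A) = -3 + (J + A)/3 = -3 + (A + J)/3 = -3 + (A/3 + J/3) = -3 + A/3 + J/3)
g(N, H) = 7/6 - N (g(N, H) = (-3 + (1/3)*(-5/2) + (1/3)*15) - N = (-3 - 5/6 + 5) - N = 7/6 - N)
g(77, R(-13, -21)) + 213421 = (7/6 - 1*77) + 213421 = (7/6 - 77) + 213421 = -455/6 + 213421 = 1280071/6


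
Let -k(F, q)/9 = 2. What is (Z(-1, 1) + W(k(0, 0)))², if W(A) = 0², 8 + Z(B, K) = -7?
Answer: 225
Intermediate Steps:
k(F, q) = -18 (k(F, q) = -9*2 = -18)
Z(B, K) = -15 (Z(B, K) = -8 - 7 = -15)
W(A) = 0
(Z(-1, 1) + W(k(0, 0)))² = (-15 + 0)² = (-15)² = 225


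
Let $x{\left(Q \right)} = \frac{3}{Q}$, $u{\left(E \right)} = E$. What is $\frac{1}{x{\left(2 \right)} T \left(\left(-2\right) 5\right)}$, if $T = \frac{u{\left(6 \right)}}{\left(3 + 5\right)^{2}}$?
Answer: $- \frac{32}{45} \approx -0.71111$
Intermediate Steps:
$T = \frac{3}{32}$ ($T = \frac{6}{\left(3 + 5\right)^{2}} = \frac{6}{8^{2}} = \frac{6}{64} = 6 \cdot \frac{1}{64} = \frac{3}{32} \approx 0.09375$)
$\frac{1}{x{\left(2 \right)} T \left(\left(-2\right) 5\right)} = \frac{1}{\frac{3}{2} \cdot \frac{3}{32} \left(\left(-2\right) 5\right)} = \frac{1}{3 \cdot \frac{1}{2} \cdot \frac{3}{32} \left(-10\right)} = \frac{1}{\frac{3}{2} \cdot \frac{3}{32} \left(-10\right)} = \frac{1}{\frac{9}{64} \left(-10\right)} = \frac{1}{- \frac{45}{32}} = - \frac{32}{45}$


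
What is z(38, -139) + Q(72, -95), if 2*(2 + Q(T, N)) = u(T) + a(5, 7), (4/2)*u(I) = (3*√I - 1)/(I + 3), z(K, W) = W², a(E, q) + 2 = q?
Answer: 5796449/300 + 3*√2/50 ≈ 19322.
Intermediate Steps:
a(E, q) = -2 + q
u(I) = (-1 + 3*√I)/(2*(3 + I)) (u(I) = ((3*√I - 1)/(I + 3))/2 = ((-1 + 3*√I)/(3 + I))/2 = (-1 + 3*√I)/(2*(3 + I)))
Q(T, N) = ½ + (-1 + 3*√T)/(4*(3 + T)) (Q(T, N) = -2 + ((-1 + 3*√T)/(2*(3 + T)) + (-2 + 7))/2 = -2 + ((-1 + 3*√T)/(2*(3 + T)) + 5)/2 = -2 + (5 + (-1 + 3*√T)/(2*(3 + T)))/2 = -2 + (5/2 + (-1 + 3*√T)/(4*(3 + T))) = ½ + (-1 + 3*√T)/(4*(3 + T)))
z(38, -139) + Q(72, -95) = (-139)² + (5 + 2*72 + 3*√72)/(4*(3 + 72)) = 19321 + (¼)*(5 + 144 + 3*(6*√2))/75 = 19321 + (¼)*(1/75)*(5 + 144 + 18*√2) = 19321 + (¼)*(1/75)*(149 + 18*√2) = 19321 + (149/300 + 3*√2/50) = 5796449/300 + 3*√2/50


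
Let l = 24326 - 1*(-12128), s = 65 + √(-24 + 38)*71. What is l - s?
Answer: 36389 - 71*√14 ≈ 36123.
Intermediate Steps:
s = 65 + 71*√14 (s = 65 + √14*71 = 65 + 71*√14 ≈ 330.66)
l = 36454 (l = 24326 + 12128 = 36454)
l - s = 36454 - (65 + 71*√14) = 36454 + (-65 - 71*√14) = 36389 - 71*√14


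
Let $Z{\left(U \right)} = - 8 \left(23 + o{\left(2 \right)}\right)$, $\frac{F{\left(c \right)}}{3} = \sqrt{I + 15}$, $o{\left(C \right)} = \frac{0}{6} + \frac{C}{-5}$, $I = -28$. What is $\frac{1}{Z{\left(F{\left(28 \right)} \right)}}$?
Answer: $- \frac{5}{904} \approx -0.005531$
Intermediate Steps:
$o{\left(C \right)} = - \frac{C}{5}$ ($o{\left(C \right)} = 0 \cdot \frac{1}{6} + C \left(- \frac{1}{5}\right) = 0 - \frac{C}{5} = - \frac{C}{5}$)
$F{\left(c \right)} = 3 i \sqrt{13}$ ($F{\left(c \right)} = 3 \sqrt{-28 + 15} = 3 \sqrt{-13} = 3 i \sqrt{13}$)
$Z{\left(U \right)} = - \frac{904}{5}$ ($Z{\left(U \right)} = - 8 \left(23 - \frac{2}{5}\right) = \left(-8\right) \frac{113}{5} = - \frac{904}{5}$)
$\frac{1}{Z{\left(F{\left(28 \right)} \right)}} = \frac{1}{- \frac{904}{5}} = - \frac{5}{904}$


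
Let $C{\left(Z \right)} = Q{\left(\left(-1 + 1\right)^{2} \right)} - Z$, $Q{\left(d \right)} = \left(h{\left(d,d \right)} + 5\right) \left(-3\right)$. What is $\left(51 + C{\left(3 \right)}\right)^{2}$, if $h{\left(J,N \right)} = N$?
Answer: $1089$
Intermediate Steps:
$Q{\left(d \right)} = -15 - 3 d$ ($Q{\left(d \right)} = \left(d + 5\right) \left(-3\right) = \left(5 + d\right) \left(-3\right) = -15 - 3 d$)
$C{\left(Z \right)} = -15 - Z$ ($C{\left(Z \right)} = \left(-15 - 3 \left(-1 + 1\right)^{2}\right) - Z = \left(-15 - 3 \cdot 0^{2}\right) - Z = \left(-15 - 0\right) - Z = \left(-15 + 0\right) - Z = -15 - Z$)
$\left(51 + C{\left(3 \right)}\right)^{2} = \left(51 - 18\right)^{2} = 33^{2} = 1089$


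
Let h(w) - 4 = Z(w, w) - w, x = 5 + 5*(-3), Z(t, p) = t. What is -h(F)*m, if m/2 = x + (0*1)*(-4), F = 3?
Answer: 80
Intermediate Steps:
x = -10 (x = 5 - 15 = -10)
m = -20 (m = 2*(-10 + (0*1)*(-4)) = 2*(-10 + 0*(-4)) = 2*(-10 + 0) = 2*(-10) = -20)
h(w) = 4 (h(w) = 4 + (w - w) = 4 + 0 = 4)
-h(F)*m = -4*(-20) = -1*(-80) = 80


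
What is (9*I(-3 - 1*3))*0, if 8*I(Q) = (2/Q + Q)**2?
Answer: 0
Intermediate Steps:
I(Q) = (Q + 2/Q)**2/8 (I(Q) = (2/Q + Q)**2/8 = (Q + 2/Q)**2/8)
(9*I(-3 - 1*3))*0 = (9*((2 + (-3 - 1*3)**2)**2/(8*(-3 - 1*3)**2)))*0 = (9*((2 + (-3 - 3)**2)**2/(8*(-3 - 3)**2)))*0 = (9*((1/8)*(2 + (-6)**2)**2/(-6)**2))*0 = (9*((1/8)*(1/36)*(2 + 36)**2))*0 = (9*((1/8)*(1/36)*38**2))*0 = (9*((1/8)*(1/36)*1444))*0 = (9*(361/72))*0 = (361/8)*0 = 0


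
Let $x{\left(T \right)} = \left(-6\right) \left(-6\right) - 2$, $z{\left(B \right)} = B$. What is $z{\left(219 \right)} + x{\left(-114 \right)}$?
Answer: $253$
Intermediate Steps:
$x{\left(T \right)} = 34$ ($x{\left(T \right)} = 36 - 2 = 34$)
$z{\left(219 \right)} + x{\left(-114 \right)} = 219 + 34 = 253$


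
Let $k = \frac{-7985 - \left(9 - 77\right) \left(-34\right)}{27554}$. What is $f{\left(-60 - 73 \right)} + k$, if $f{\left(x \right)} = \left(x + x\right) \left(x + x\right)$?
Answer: $\frac{1949600527}{27554} \approx 70756.0$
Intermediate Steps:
$f{\left(x \right)} = 4 x^{2}$ ($f{\left(x \right)} = 2 x 2 x = 4 x^{2}$)
$k = - \frac{10297}{27554}$ ($k = \left(-7985 - \left(-68\right) \left(-34\right)\right) \frac{1}{27554} = \left(-7985 - 2312\right) \frac{1}{27554} = \left(-10297\right) \frac{1}{27554} = - \frac{10297}{27554} \approx -0.3737$)
$f{\left(-60 - 73 \right)} + k = 4 \left(-60 - 73\right)^{2} - \frac{10297}{27554} = 4 \left(-133\right)^{2} - \frac{10297}{27554} = 4 \cdot 17689 - \frac{10297}{27554} = 70756 - \frac{10297}{27554} = \frac{1949600527}{27554}$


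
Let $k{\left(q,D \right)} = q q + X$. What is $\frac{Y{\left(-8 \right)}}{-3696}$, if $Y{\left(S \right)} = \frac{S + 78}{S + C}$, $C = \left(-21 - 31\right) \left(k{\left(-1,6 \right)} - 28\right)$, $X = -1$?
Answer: $- \frac{5}{382272} \approx -1.308 \cdot 10^{-5}$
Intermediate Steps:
$k{\left(q,D \right)} = -1 + q^{2}$ ($k{\left(q,D \right)} = q q - 1 = q^{2} - 1 = -1 + q^{2}$)
$C = 1456$ ($C = \left(-21 - 31\right) \left(\left(-1 + \left(-1\right)^{2}\right) - 28\right) = - 52 \left(\left(-1 + 1\right) - 28\right) = - 52 \left(0 - 28\right) = \left(-52\right) \left(-28\right) = 1456$)
$Y{\left(S \right)} = \frac{78 + S}{1456 + S}$ ($Y{\left(S \right)} = \frac{S + 78}{S + 1456} = \frac{78 + S}{1456 + S}$)
$\frac{Y{\left(-8 \right)}}{-3696} = \frac{\frac{1}{1456 - 8} \left(78 - 8\right)}{-3696} = \frac{1}{1448} \cdot 70 \left(- \frac{1}{3696}\right) = \frac{35}{724} \left(- \frac{1}{3696}\right) = - \frac{5}{382272}$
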